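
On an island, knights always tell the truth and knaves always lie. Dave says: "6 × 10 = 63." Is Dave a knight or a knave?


Statement: "6 × 10 = 63."
Actual: 6 × 10 = 60
Claimed: 63
Statement is FALSE → Dave lies → Knave

Knave


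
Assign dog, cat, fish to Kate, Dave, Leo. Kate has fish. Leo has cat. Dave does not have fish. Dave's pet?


From clues:
  Leo → cat
  Kate → fish
By elimination, Dave gets the remaining.

dog


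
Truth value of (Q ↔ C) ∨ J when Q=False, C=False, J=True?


Q = False, C = False, J = True
Expression: (Q ↔ C) ∨ J
Step 1: Q ↔ C = (False iff False) (true when values match) = True
Step 2: (True) ∨ J = True OR True = True

True


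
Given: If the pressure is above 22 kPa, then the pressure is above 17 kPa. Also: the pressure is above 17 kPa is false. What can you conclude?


Modus tollens: P → Q, ¬Q ⊢ ¬P
P: the pressure is above 22 kPa
Q: the pressure is above 17 kPa
We have P → Q and Q is false.
By modus tollens, P must be false.

It is not the case that the pressure is above 22 kPa


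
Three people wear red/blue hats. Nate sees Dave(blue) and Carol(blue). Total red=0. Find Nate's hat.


Total red = 0, seen red = 0
Own red = 0 - 0 = 0
Nate's hat is blue.

blue


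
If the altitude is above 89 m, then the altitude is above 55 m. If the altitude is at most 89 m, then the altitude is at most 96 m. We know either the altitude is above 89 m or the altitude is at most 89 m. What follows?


Constructive dilemma: (P → Q) ∧ (R → S), P ∨ R ⊢ Q ∨ S
Premise 1: the altitude is above 89 m → the altitude is above 55 m
Premise 2: the altitude is at most 89 m → the altitude is at most 96 m
Premise 3: the altitude is above 89 m ∨ the altitude is at most 89 m
Case 1: Assuming the altitude is above 89 m, then by Premise 1, the altitude is above 55 m.
Case 2: Assuming the altitude is at most 89 m, then by Premise 2, the altitude is at most 96 m.
Since one of the altitude is above 89 m or the altitude is at most 89 m must hold, we get the altitude is above 55 m or the altitude is at most 96 m.

The altitude is above 55 m or the altitude is at most 96 m.


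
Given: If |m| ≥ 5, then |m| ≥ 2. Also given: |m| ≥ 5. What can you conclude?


Modus ponens: P → Q, P ⊢ Q
P: |m| ≥ 5
Q: |m| ≥ 2
We have P → Q and P is true.
By modus ponens, Q must be true.

|m| ≥ 2


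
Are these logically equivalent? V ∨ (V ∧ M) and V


Expression 1: V ∨ (V ∧ M)
Expression 2: V
Truth table (V M | Expr1 Expr2):
  T T |   T     T
  T F |   T     T
  F T |   F     F
  F F |   F     F
All 4 rows agree, so the expressions are logically equivalent.

Yes


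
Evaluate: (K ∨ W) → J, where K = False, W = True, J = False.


K = False, W = True, J = False
Step 1: K ∨ W = False OR True = True
Step 2: (True) → J: false only when antecedent=True and J=False.
Result: False

False


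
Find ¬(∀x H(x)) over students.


Original: ∀x H(x)
Rule: ¬∀→∃, ¬∃→∀, negate predicate.
Negation: ∃x ¬H(x)

∃x ¬H(x)


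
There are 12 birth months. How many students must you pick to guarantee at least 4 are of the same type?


Pigeonhole: to guarantee k in one of n categories, need (k-1)×n + 1.
k = 4, n = 12
Minimum = (4-1) × 12 + 1 = 3 × 12 + 1

37


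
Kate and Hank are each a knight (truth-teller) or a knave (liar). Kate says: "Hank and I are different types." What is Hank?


Kate says: "Hank and I are different types."
Case 1: Kate is a Knight (truth-teller)
  Statement is true → they ARE different → Hank is a Knave
Case 2: Kate is a Knave (liar)
  Statement is false → they are NOT different → Hank is a Knave
In both cases, Hank is a Knave.

Knave


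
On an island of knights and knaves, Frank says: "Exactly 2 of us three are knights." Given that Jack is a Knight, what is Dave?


Frank claims exactly 2 knights among Frank, Jack, Dave.
Given: Jack is a Knight.

Case 1: Frank is a Knight (tells truth)
  Then exactly 2 of the three are knights.
  Counting Frank, Jack: 2 knight(s) so far. Need 0 more → Dave = Knave.
Case 2: Frank is a Knave (lies)
  Then the count is NOT 2.
  If Dave = Knight, count = 2 = 2 → claim would be true, contradicts lie.
  If Dave = Knave, count = 1 ≠ 2 → lie confirmed ✓

Dave is a Knave.

Knave


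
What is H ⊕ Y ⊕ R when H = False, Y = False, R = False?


H = False, Y = False, R = False
Step 1: H ⊕ Y = False XOR False = False
Step 2: False ⊕ R = False XOR False = False
XOR is true when an odd number of operands are true.

False


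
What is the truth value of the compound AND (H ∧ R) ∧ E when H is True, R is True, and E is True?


H = True, R = True, E = True
Step 1: H ∧ R = True AND True = True
Step 2: True ∧ E = True AND True = True
AND is true only when ALL operands are true.

True


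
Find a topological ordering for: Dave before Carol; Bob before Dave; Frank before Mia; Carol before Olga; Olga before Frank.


Constraints: Dave before Carol; Bob before Dave; Frank before Mia; Carol before Olga; Olga before Frank
Method: repeatedly schedule the remaining task that has no remaining task required before it.
  Step 1: remaining {Carol, Olga, Dave, Mia, Frank, Bob}; every task except Bob still has a predecessor pending → schedule Bob.
  Step 2: remaining {Carol, Olga, Dave, Mia, Frank}; every task except Dave still has a predecessor pending → schedule Dave.
  Step 3: remaining {Carol, Olga, Mia, Frank}; every task except Carol still has a predecessor pending → schedule Carol.
  Step 4: remaining {Olga, Mia, Frank}; every task except Olga still has a predecessor pending → schedule Olga.
  Step 5: remaining {Mia, Frank}; every task except Frank still has a predecessor pending → schedule Frank.
  Step 6: only Mia remains → schedule Mia.
Resulting order:

Bob → Dave → Carol → Olga → Frank → Mia


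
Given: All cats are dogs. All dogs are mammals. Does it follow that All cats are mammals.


Premise 1: All cats are dogs.
Premise 2: All dogs are mammals.
Conclusion: All cats are mammals.
Barbara syllogism (AAA-1): All A are B, All B are C → All A are C.
Middle term (dogs) distributed in premise 2.

Valid


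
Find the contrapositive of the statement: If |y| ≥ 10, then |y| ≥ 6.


Original: If |y| ≥ 10, then |y| ≥ 6
Contrapositive: If ¬Q, then ¬P
Negate Q: not (|y| ≥ 6)
Negate P: not (|y| ≥ 10)

If not (|y| ≥ 6), then not (|y| ≥ 10).


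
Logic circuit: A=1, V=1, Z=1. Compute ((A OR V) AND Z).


A OR V = 1|1 = 1
1 AND 1 = 1

1


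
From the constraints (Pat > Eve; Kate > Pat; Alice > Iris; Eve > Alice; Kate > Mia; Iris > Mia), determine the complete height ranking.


Constraints: Pat > Eve; Kate > Pat; Alice > Iris; Eve > Alice; Kate > Mia; Iris > Mia
Method: at each step, the next-highest is the one remaining person who never appears on the smaller side of a constraint between remaining people.
  Step 1: remaining {Kate, Alice, Iris, Mia, Pat, Eve}; on the smaller side: {Alice, Iris, Mia, Pat, Eve} → Kate is next (Kate > Pat; Kate > Mia).
  Step 2: remaining {Alice, Iris, Mia, Pat, Eve}; on the smaller side: {Alice, Iris, Mia, Eve} → Pat is next (Pat > Eve).
  Step 3: remaining {Alice, Iris, Mia, Eve}; on the smaller side: {Alice, Iris, Mia} → Eve is next (Eve > Alice).
  Step 4: remaining {Alice, Iris, Mia}; on the smaller side: {Iris, Mia} → Alice is next (Alice > Iris).
  Step 5: remaining {Iris, Mia}; on the smaller side: {Mia} → Iris is next (Iris > Mia).
  Step 6: only Mia remains → lowest.
Final ranking (highest to lowest):

Kate > Pat > Eve > Alice > Iris > Mia


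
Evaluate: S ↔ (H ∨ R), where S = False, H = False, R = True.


S = False, H = False, R = True
Step 1: H ∨ R = False OR True = True
Step 2: S ↔ (True): true when both sides have same truth value.
Result: False ↔ True = False

False


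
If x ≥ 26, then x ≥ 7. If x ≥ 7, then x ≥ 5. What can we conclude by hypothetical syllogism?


Hypothetical syllogism: P → Q, Q → R ⊢ P → R
Premise 1: x ≥ 26 → x ≥ 7
Premise 2: x ≥ 7 → x ≥ 5
Chain the implications: the middle term (x ≥ 7) links the two.
Conclusion: If x ≥ 26, then x ≥ 5.

If x ≥ 26, then x ≥ 5.


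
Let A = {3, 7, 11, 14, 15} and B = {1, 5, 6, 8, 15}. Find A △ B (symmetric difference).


A = {3, 7, 11, 14, 15}
B = {1, 5, 6, 8, 15}
Operation: symmetric difference
In A only: [3, 7, 11, 14], in B only: [1, 5, 6, 8]

{1, 3, 5, 6, 7, 8, 11, 14}


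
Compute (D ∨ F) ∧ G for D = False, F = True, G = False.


D = False, F = True, G = False
Step 1: D ∨ F = False OR True = True
Step 2: True ∧ G = True AND False = False
OR is true when at least one operand is true; AND requires both.

False


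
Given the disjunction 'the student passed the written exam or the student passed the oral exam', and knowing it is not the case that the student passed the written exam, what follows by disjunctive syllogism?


Disjunctive syllogism: P ∨ Q, ¬P ⊢ Q
Disjunction: the student passed the written exam ∨ the student passed the oral exam
We know it is not the case that the student passed the written exam.
By disjunctive syllogism, the other disjunct must be true.

The student passed the oral exam


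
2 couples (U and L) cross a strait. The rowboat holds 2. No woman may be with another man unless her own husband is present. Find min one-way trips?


Label couples U and L.
1. WU+WL → (far: WU,WL; near: HU,HL)
2. WU ←   (far: WL; near: HU,HL,WU)
3. HU+HL → (far: HU,HL,WL; near: WU)
4. HU ←   (far: HL,WL; near: HU,WU)  — HU returns, since WU is alone on near bank
5. HU+WU → (far: all four; near: empty)
Every state respects the constraint.
Minimum trips = 5

5


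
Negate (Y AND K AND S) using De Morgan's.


De Morgan's law: ¬(P ∧ Q ∧ R) ≡ ¬P ∨ ¬Q ∨ ¬R
¬(Y ∧ K ∧ S) = ¬Y ∨ ¬K ∨ ¬S

¬Y ∨ ¬K ∨ ¬S


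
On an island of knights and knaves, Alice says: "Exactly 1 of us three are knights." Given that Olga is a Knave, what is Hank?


Alice claims exactly 1 knights among Alice, Olga, Hank.
Given: Olga is a Knave.

Case 1: Alice is a Knight (tells truth)
  Then exactly 1 of the three are knights.
  Counting Alice, Olga: 1 knight(s) so far. Need 0 more → Hank = Knave.
Case 2: Alice is a Knave (lies)
  Then the count is NOT 1.
  If Hank = Knight, count = 1 = 1 → claim would be true, contradicts lie.
  If Hank = Knave, count = 0 ≠ 1 → lie confirmed ✓

Hank is a Knave.

Knave


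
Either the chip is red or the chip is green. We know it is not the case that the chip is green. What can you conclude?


Disjunctive syllogism: P ∨ Q, ¬P ⊢ Q
Disjunction: the chip is red ∨ the chip is green
We know it is not the case that the chip is green.
By disjunctive syllogism, the other disjunct must be true.

The chip is red


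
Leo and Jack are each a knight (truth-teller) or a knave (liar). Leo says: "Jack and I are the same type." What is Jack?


Leo says: "Jack and I are the same type."
Case 1: Leo is a Knight (truth-teller)
  Statement is true → they ARE the same → Jack is also a Knight
Case 2: Leo is a Knave (liar)
  Statement is false → they are NOT the same → Jack is a Knight
In both cases, Jack is a Knight.

Knight


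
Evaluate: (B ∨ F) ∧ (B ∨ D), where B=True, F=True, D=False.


B = True, F = True, D = False
Expression: (B ∨ F) ∧ (B ∨ D)
Step 1: B ∨ F = True OR True = True
Step 2: B ∨ D = True OR False = True
Step 3: (True) ∧ (True) = True AND True = True

True


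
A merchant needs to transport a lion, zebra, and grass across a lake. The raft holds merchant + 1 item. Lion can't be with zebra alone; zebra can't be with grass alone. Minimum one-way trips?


1. merchant+zebra → 2. merchant ← 3. merchant+lion → 4. merchant+zebra ← 5. merchant+grass → 6. merchant ← 7. merchant+zebra →
Minimum trips = 7

7


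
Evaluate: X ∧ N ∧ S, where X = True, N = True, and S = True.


X = True, N = True, S = True
Step 1: X ∧ N = True AND True = True
Step 2: (True) ∧ S = (True) AND True = True
AND is true only when ALL operands are true.

True


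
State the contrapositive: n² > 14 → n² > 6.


Original: If n² > 14, then n² > 6
Contrapositive: If ¬Q, then ¬P
Negate Q: not (n² > 6)
Negate P: not (n² > 14)

If not (n² > 6), then not (n² > 14).


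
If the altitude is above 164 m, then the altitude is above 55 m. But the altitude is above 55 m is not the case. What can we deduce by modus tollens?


Modus tollens: P → Q, ¬Q ⊢ ¬P
P: the altitude is above 164 m
Q: the altitude is above 55 m
We have P → Q and Q is false.
By modus tollens, P must be false.

It is not the case that the altitude is above 164 m


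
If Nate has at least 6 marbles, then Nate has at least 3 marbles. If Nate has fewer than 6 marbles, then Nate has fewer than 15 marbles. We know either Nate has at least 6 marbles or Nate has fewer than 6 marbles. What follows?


Constructive dilemma: (P → Q) ∧ (R → S), P ∨ R ⊢ Q ∨ S
Premise 1: Nate has at least 6 marbles → Nate has at least 3 marbles
Premise 2: Nate has fewer than 6 marbles → Nate has fewer than 15 marbles
Premise 3: Nate has at least 6 marbles ∨ Nate has fewer than 6 marbles
Case 1: Assuming Nate has at least 6 marbles, then by Premise 1, Nate has at least 3 marbles.
Case 2: Assuming Nate has fewer than 6 marbles, then by Premise 2, Nate has fewer than 15 marbles.
Since one of Nate has at least 6 marbles or Nate has fewer than 6 marbles must hold, we get Nate has at least 3 marbles or Nate has fewer than 15 marbles.

Nate has at least 3 marbles or Nate has fewer than 15 marbles.


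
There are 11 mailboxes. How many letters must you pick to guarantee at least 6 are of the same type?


Pigeonhole: to guarantee k in one of n categories, need (k-1)×n + 1.
k = 6, n = 11
Minimum = (6-1) × 11 + 1 = 5 × 11 + 1

56


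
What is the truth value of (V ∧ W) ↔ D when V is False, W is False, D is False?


V = False, W = False, D = False
Step 1: V ∧ W = False AND False = False
Step 2: (False) ↔ D: true when both sides have same truth value.
Result: False ↔ False = True

True


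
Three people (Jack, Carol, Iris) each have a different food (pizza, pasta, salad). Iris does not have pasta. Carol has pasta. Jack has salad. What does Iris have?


From clues:
  Carol → pasta
  Jack → salad
By elimination, Iris gets the remaining.

pizza


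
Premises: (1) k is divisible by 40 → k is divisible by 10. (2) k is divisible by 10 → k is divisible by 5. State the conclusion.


Hypothetical syllogism: P → Q, Q → R ⊢ P → R
Premise 1: k is divisible by 40 → k is divisible by 10
Premise 2: k is divisible by 10 → k is divisible by 5
Chain the implications: the middle term (k is divisible by 10) links the two.
Conclusion: If k is divisible by 40, then k is divisible by 5.

If k is divisible by 40, then k is divisible by 5.


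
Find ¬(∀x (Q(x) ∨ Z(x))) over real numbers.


Original: ∀x (Q(x) ∨ Z(x))
Rule: ¬∀→∃, ¬∃→∀, negate predicate.
Negation: ∃x (¬Q(x) ∧ ¬Z(x))

∃x (¬Q(x) ∧ ¬Z(x))


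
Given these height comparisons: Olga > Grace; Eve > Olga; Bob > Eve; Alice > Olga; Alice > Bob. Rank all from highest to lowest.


Constraints: Olga > Grace; Eve > Olga; Bob > Eve; Alice > Olga; Alice > Bob
Method: at each step, the next-highest is the one remaining person who never appears on the smaller side of a constraint between remaining people.
  Step 1: remaining {Eve, Bob, Grace, Alice, Olga}; on the smaller side: {Eve, Bob, Grace, Olga} → Alice is next (Alice > Olga; Alice > Bob).
  Step 2: remaining {Eve, Bob, Grace, Olga}; on the smaller side: {Eve, Grace, Olga} → Bob is next (Bob > Eve).
  Step 3: remaining {Eve, Grace, Olga}; on the smaller side: {Grace, Olga} → Eve is next (Eve > Olga).
  Step 4: remaining {Grace, Olga}; on the smaller side: {Grace} → Olga is next (Olga > Grace).
  Step 5: only Grace remains → lowest.
Final ranking (highest to lowest):

Alice > Bob > Eve > Olga > Grace


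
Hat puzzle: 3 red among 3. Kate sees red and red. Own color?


Total red = 3, seen red = 2
Own red = 3 - 2 = 1
Kate's hat is red.

red


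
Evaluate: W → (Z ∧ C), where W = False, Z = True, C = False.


W = False, Z = True, C = False
Step 1: Z ∧ C = True AND False = False
Step 2: W → (False): false only when W=True and consequent=False.
Result: True

True


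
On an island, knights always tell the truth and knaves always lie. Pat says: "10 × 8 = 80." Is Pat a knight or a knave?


Statement: "10 × 8 = 80."
Actual: 10 × 8 = 80
Claimed: 80
Statement is TRUE → Pat tells the truth → Knight

Knight


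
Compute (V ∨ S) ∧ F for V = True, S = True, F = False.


V = True, S = True, F = False
Step 1: V ∨ S = True OR True = True
Step 2: True ∧ F = True AND False = False
OR is true when at least one operand is true; AND requires both.

False


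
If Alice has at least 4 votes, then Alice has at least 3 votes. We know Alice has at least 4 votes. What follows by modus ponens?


Modus ponens: P → Q, P ⊢ Q
P: Alice has at least 4 votes
Q: Alice has at least 3 votes
We have P → Q and P is true.
By modus ponens, Q must be true.

Alice has at least 3 votes


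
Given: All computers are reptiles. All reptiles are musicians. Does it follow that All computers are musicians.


Premise 1: All computers are reptiles.
Premise 2: All reptiles are musicians.
Conclusion: All computers are musicians.
Barbara syllogism (AAA-1): All A are B, All B are C → All A are C.
Middle term (reptiles) distributed in premise 2.

Valid


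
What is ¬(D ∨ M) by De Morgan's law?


De Morgan's law: ¬(P ∨ Q) ≡ ¬P ∧ ¬Q
¬(D ∨ M) = ¬D ∧ ¬M

¬D ∧ ¬M


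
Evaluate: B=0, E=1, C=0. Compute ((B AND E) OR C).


B AND E = 0&1 = 0
0 OR 0 = 0

0


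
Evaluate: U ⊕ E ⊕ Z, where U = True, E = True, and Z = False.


U = True, E = True, Z = False
Step 1: U ⊕ E = True XOR True = False
Step 2: False ⊕ Z = False XOR False = False
XOR is true when an odd number of operands are true.

False


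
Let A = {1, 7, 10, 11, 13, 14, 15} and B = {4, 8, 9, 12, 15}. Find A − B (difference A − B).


A = {1, 7, 10, 11, 13, 14, 15}
B = {4, 8, 9, 12, 15}
Operation: difference A − B
In A but not B: 1, 7, 10, 11, 13, 14

{1, 7, 10, 11, 13, 14}


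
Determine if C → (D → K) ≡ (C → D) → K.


Expression 1: C → (D → K)
Expression 2: (C → D) → K
Truth table (C D K | Expr1 Expr2):
  T T T |   T     T
  T T F |   F     F
  T F T |   T     T
  T F F |   T     T
  F T T |   T     T
  F T F |   T     F   ← differ
  F F T |   T     T
  F F F |   T     F   ← differ
Counterexample: C=F, D=T, K=F gives Expr1 = T but Expr2 = F, so the expressions are NOT logically equivalent.

No


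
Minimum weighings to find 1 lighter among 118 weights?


Each weighing has 3 outcomes (left heavy / balance / right heavy), so k weighings distinguish at most 3^k cases; splitting into three near-equal groups achieves this.
Need 3^k ≥ 118: 3^4 = 81 < 118 ≤ 3^5 = 243
k = ⌈log₃(118)⌉ = 5

5


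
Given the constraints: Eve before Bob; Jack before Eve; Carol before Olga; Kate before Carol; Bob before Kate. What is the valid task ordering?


Constraints: Eve before Bob; Jack before Eve; Carol before Olga; Kate before Carol; Bob before Kate
Method: repeatedly schedule the remaining task that has no remaining task required before it.
  Step 1: remaining {Jack, Bob, Carol, Olga, Kate, Eve}; every task except Jack still has a predecessor pending → schedule Jack.
  Step 2: remaining {Bob, Carol, Olga, Kate, Eve}; every task except Eve still has a predecessor pending → schedule Eve.
  Step 3: remaining {Bob, Carol, Olga, Kate}; every task except Bob still has a predecessor pending → schedule Bob.
  Step 4: remaining {Carol, Olga, Kate}; every task except Kate still has a predecessor pending → schedule Kate.
  Step 5: remaining {Carol, Olga}; every task except Carol still has a predecessor pending → schedule Carol.
  Step 6: only Olga remains → schedule Olga.
Resulting order:

Jack → Eve → Bob → Kate → Carol → Olga


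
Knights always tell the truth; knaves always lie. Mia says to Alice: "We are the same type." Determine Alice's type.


Mia says: "We are the same type."
Case 1: Mia is a Knight (truth-teller)
  Statement is true → they ARE the same → Alice is also a Knight
Case 2: Mia is a Knave (liar)
  Statement is false → they are NOT the same → Alice is a Knight
In both cases, Alice is a Knight.

Knight


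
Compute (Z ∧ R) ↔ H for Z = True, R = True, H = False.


Z = True, R = True, H = False
Step 1: Z ∧ R = True AND True = True
Step 2: (True) ↔ H: true when both sides have same truth value.
Result: True ↔ False = False

False


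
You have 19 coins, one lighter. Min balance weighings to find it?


Each weighing has 3 outcomes (left heavy / balance / right heavy), so k weighings distinguish at most 3^k cases; splitting into three near-equal groups achieves this.
Need 3^k ≥ 19: 3^2 = 9 < 19 ≤ 3^3 = 27
k = ⌈log₃(19)⌉ = 3

3


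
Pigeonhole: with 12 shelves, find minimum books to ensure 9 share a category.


Pigeonhole: to guarantee k in one of n categories, need (k-1)×n + 1.
k = 9, n = 12
Minimum = (9-1) × 12 + 1 = 8 × 12 + 1

97


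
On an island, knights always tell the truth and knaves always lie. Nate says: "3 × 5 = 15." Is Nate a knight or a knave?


Statement: "3 × 5 = 15."
Actual: 3 × 5 = 15
Claimed: 15
Statement is TRUE → Nate tells the truth → Knight

Knight


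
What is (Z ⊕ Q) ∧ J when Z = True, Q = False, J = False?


Z = True, Q = False, J = False
Step 1: Z ⊕ Q = True XOR False = True
Step 2: True ∧ J = True AND False = False
XOR true when exactly one of Z,Q is true; then AND with J.

False


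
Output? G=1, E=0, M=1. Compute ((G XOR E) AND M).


G XOR E = 1^0 = 1
1 AND 1 = 1

1


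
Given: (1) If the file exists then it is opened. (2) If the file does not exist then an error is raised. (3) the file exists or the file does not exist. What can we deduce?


Constructive dilemma: (P → Q) ∧ (R → S), P ∨ R ⊢ Q ∨ S
Premise 1: the file exists → it is opened
Premise 2: the file does not exist → an error is raised
Premise 3: the file exists ∨ the file does not exist
Case 1: Assuming the file exists, then by Premise 1, it is opened.
Case 2: Assuming the file does not exist, then by Premise 2, an error is raised.
Since one of the file exists or the file does not exist must hold, we get it is opened or an error is raised.

It is opened or an error is raised.


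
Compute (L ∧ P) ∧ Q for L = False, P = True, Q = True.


L = False, P = True, Q = True
Step 1: L ∧ P = False AND True = False
Step 2: False ∧ Q = False AND True = False
AND is true only when ALL operands are true.

False


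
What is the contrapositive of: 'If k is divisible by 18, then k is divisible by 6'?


Original: If k is divisible by 18, then k is divisible by 6
Contrapositive: If ¬Q, then ¬P
Negate Q: not (k is divisible by 6)
Negate P: not (k is divisible by 18)

If not (k is divisible by 6), then not (k is divisible by 18).


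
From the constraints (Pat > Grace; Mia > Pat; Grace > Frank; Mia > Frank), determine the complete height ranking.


Constraints: Pat > Grace; Mia > Pat; Grace > Frank; Mia > Frank
Method: at each step, the next-highest is the one remaining person who never appears on the smaller side of a constraint between remaining people.
  Step 1: remaining {Pat, Frank, Mia, Grace}; on the smaller side: {Pat, Frank, Grace} → Mia is next (Mia > Pat; Mia > Frank).
  Step 2: remaining {Pat, Frank, Grace}; on the smaller side: {Frank, Grace} → Pat is next (Pat > Grace).
  Step 3: remaining {Frank, Grace}; on the smaller side: {Frank} → Grace is next (Grace > Frank).
  Step 4: only Frank remains → lowest.
Final ranking (highest to lowest):

Mia > Pat > Grace > Frank


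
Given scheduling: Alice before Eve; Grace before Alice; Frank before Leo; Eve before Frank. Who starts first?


Constraints: Alice before Eve; Grace before Alice; Frank before Leo; Eve before Frank
The first task can have nothing scheduled before it, so it must never appear on the right of a 'before'.
Tasks appearing after some 'before': Eve, Alice, Leo, Frank.
The only task not in that list is Grace → it is first.

Grace


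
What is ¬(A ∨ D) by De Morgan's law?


De Morgan's law: ¬(P ∨ Q) ≡ ¬P ∧ ¬Q
¬(A ∨ D) = ¬A ∧ ¬D

¬A ∧ ¬D


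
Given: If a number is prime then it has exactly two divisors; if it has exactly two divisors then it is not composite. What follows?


Hypothetical syllogism: P → Q, Q → R ⊢ P → R
Premise 1: a number is prime → it has exactly two divisors
Premise 2: it has exactly two divisors → it is not composite
Chain the implications: the middle term (it has exactly two divisors) links the two.
Conclusion: If a number is prime, then it is not composite.

If a number is prime, then it is not composite.


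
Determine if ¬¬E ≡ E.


Expression 1: ¬¬E
Expression 2: E
Truth table (E | Expr1 Expr2):
  T |   T     T
  F |   F     F
All 2 rows agree, so the expressions are logically equivalent.

Yes


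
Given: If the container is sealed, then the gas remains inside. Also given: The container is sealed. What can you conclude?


Modus ponens: P → Q, P ⊢ Q
P: the container is sealed
Q: the gas remains inside
We have P → Q and P is true.
By modus ponens, Q must be true.

The gas remains inside


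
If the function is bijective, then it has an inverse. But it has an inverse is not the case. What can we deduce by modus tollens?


Modus tollens: P → Q, ¬Q ⊢ ¬P
P: the function is bijective
Q: it has an inverse
We have P → Q and Q is false.
By modus tollens, P must be false.

It is not the case that the function is bijective


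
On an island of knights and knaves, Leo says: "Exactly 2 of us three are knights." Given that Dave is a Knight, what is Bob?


Leo claims exactly 2 knights among Leo, Dave, Bob.
Given: Dave is a Knight.

Case 1: Leo is a Knight (tells truth)
  Then exactly 2 of the three are knights.
  Counting Leo, Dave: 2 knight(s) so far. Need 0 more → Bob = Knave.
Case 2: Leo is a Knave (lies)
  Then the count is NOT 2.
  If Bob = Knight, count = 2 = 2 → claim would be true, contradicts lie.
  If Bob = Knave, count = 1 ≠ 2 → lie confirmed ✓

Bob is a Knave.

Knave


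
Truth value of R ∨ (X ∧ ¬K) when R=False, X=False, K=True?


R = False, X = False, K = True
Expression: R ∨ (X ∧ ¬K)
Step 1: ¬K = NOT True = False
Step 2: X ∧ ¬K = False AND False = False
Step 3: R ∨ (False) = False OR False = False

False


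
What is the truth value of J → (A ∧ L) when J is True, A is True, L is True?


J = True, A = True, L = True
Step 1: A ∧ L = True AND True = True
Step 2: J → (True): false only when J=True and consequent=False.
Result: True

True


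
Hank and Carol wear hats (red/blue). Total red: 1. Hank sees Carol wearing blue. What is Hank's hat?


Total red = 1, Carol = blue
Red accounted for: 0
Remaining for Hank: 1
Hank's hat is red.

red


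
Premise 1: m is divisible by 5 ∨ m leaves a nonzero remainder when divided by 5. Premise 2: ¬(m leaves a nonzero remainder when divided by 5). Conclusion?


Disjunctive syllogism: P ∨ Q, ¬P ⊢ Q
Disjunction: m is divisible by 5 ∨ m leaves a nonzero remainder when divided by 5
We know it is not the case that m leaves a nonzero remainder when divided by 5.
By disjunctive syllogism, the other disjunct must be true.

m is divisible by 5


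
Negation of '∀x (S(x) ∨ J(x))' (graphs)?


Original: ∀x (S(x) ∨ J(x))
Rule: ¬∀→∃, ¬∃→∀, negate predicate.
Negation: ∃x (¬S(x) ∧ ¬J(x))

∃x (¬S(x) ∧ ¬J(x))


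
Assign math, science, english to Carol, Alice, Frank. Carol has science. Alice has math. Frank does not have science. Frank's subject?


From clues:
  Carol → science
  Alice → math
By elimination, Frank gets the remaining.

english


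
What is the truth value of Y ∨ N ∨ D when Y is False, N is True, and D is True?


Y = False, N = True, D = True
Step 1: Y ∨ N = False OR True = True
Step 2: True ∨ D = True OR True = True
OR is true when at least one operand is true.

True


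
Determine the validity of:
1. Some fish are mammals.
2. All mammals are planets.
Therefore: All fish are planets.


Premise 1: Some fish are mammals.
Premise 2: All mammals are planets.
Conclusion: All fish are planets.
Fallacy: illicit minor. The minor term (fish) is distributed in the conclusion ('All fish ...') but undistributed in its premise ('Some fish are mammals' doesn't cover all fish).
Only 'Some fish are planets' follows, not 'All'.

Invalid


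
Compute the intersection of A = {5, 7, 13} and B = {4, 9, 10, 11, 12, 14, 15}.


A = {5, 7, 13}
B = {4, 9, 10, 11, 12, 14, 15}
Operation: intersection
Elements in both: none

∅


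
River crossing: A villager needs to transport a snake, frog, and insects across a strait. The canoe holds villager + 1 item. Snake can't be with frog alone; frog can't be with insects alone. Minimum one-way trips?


1. villager+frog → 2. villager ← 3. villager+snake → 4. villager+frog ← 5. villager+insects → 6. villager ← 7. villager+frog →
Minimum trips = 7

7


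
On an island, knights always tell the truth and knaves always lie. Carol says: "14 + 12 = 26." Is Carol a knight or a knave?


Statement: "14 + 12 = 26."
Actual: 14 + 12 = 26
Claimed: 26
Statement is TRUE → Carol tells the truth → Knight

Knight


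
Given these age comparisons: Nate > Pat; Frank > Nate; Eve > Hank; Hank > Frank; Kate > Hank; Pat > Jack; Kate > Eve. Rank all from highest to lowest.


Constraints: Nate > Pat; Frank > Nate; Eve > Hank; Hank > Frank; Kate > Hank; Pat > Jack; Kate > Eve
Method: at each step, the next-highest is the one remaining person who never appears on the smaller side of a constraint between remaining people.
  Step 1: remaining {Hank, Frank, Kate, Nate, Pat, Eve, Jack}; on the smaller side: {Hank, Frank, Nate, Pat, Eve, Jack} → Kate is next (Kate > Hank; Kate > Eve).
  Step 2: remaining {Hank, Frank, Nate, Pat, Eve, Jack}; on the smaller side: {Hank, Frank, Nate, Pat, Jack} → Eve is next (Eve > Hank).
  Step 3: remaining {Hank, Frank, Nate, Pat, Jack}; on the smaller side: {Frank, Nate, Pat, Jack} → Hank is next (Hank > Frank).
  Step 4: remaining {Frank, Nate, Pat, Jack}; on the smaller side: {Nate, Pat, Jack} → Frank is next (Frank > Nate).
  Step 5: remaining {Nate, Pat, Jack}; on the smaller side: {Pat, Jack} → Nate is next (Nate > Pat).
  Step 6: remaining {Pat, Jack}; on the smaller side: {Jack} → Pat is next (Pat > Jack).
  Step 7: only Jack remains → lowest.
Final ranking (highest to lowest):

Kate > Eve > Hank > Frank > Nate > Pat > Jack


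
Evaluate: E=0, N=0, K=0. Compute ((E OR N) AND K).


E OR N = 0|0 = 0
0 AND 0 = 0

0


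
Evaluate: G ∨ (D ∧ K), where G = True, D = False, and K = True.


G = True, D = False, K = True
Step 1: D ∧ K = False AND True = False
Step 2: G ∨ False = True OR False = True
AND evaluated first (higher precedence); then OR applied.

True


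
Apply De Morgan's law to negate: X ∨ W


De Morgan's law: ¬(P ∨ Q) ≡ ¬P ∧ ¬Q
¬(X ∨ W) = ¬X ∧ ¬W

¬X ∧ ¬W


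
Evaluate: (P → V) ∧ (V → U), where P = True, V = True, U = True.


P = True, V = True, U = True
Step 1: P → V is false only when P=True and V=False. Result: True
Step 2: V → U is false only when V=True and U=False. Result: True
Step 3: True ∧ True = True

True


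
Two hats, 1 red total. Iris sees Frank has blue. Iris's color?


Total red = 1, Frank = blue
Red accounted for: 0
Remaining for Iris: 1
Iris's hat is red.

red


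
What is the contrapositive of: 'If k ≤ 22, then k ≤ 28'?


Original: If k ≤ 22, then k ≤ 28
Contrapositive: If ¬Q, then ¬P
Negate Q: not (k ≤ 28)
Negate P: not (k ≤ 22)

If not (k ≤ 28), then not (k ≤ 22).


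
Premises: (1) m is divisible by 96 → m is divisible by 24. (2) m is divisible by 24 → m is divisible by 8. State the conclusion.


Hypothetical syllogism: P → Q, Q → R ⊢ P → R
Premise 1: m is divisible by 96 → m is divisible by 24
Premise 2: m is divisible by 24 → m is divisible by 8
Chain the implications: the middle term (m is divisible by 24) links the two.
Conclusion: If m is divisible by 96, then m is divisible by 8.

If m is divisible by 96, then m is divisible by 8.


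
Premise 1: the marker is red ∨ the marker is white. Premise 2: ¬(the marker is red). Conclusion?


Disjunctive syllogism: P ∨ Q, ¬P ⊢ Q
Disjunction: the marker is red ∨ the marker is white
We know it is not the case that the marker is red.
By disjunctive syllogism, the other disjunct must be true.

The marker is white


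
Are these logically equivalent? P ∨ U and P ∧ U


Expression 1: P ∨ U
Expression 2: P ∧ U
Truth table (P U | Expr1 Expr2):
  T T |   T     T
  T F |   T     F   ← differ
  F T |   T     F   ← differ
  F F |   F     F
Counterexample: P=T, U=F gives Expr1 = T but Expr2 = F, so the expressions are NOT logically equivalent.

No


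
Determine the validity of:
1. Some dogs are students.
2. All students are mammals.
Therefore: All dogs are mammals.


Premise 1: Some dogs are students.
Premise 2: All students are mammals.
Conclusion: All dogs are mammals.
Fallacy: illicit minor. The minor term (dogs) is distributed in the conclusion ('All dogs ...') but undistributed in its premise ('Some dogs are students' doesn't cover all dogs).
Only 'Some dogs are mammals' follows, not 'All'.

Invalid


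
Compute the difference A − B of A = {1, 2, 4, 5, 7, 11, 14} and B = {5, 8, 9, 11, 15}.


A = {1, 2, 4, 5, 7, 11, 14}
B = {5, 8, 9, 11, 15}
Operation: difference A − B
In A but not B: 1, 2, 4, 7, 14

{1, 2, 4, 7, 14}


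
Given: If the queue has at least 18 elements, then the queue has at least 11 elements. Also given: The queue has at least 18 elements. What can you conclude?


Modus ponens: P → Q, P ⊢ Q
P: the queue has at least 18 elements
Q: the queue has at least 11 elements
We have P → Q and P is true.
By modus ponens, Q must be true.

The queue has at least 11 elements


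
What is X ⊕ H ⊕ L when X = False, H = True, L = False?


X = False, H = True, L = False
Step 1: X ⊕ H = False XOR True = True
Step 2: True ⊕ L = True XOR False = True
XOR is true when an odd number of operands are true.

True


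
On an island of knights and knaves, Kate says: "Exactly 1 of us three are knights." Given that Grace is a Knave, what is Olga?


Kate claims exactly 1 knights among Kate, Grace, Olga.
Given: Grace is a Knave.

Case 1: Kate is a Knight (tells truth)
  Then exactly 1 of the three are knights.
  Counting Kate, Grace: 1 knight(s) so far. Need 0 more → Olga = Knave.
Case 2: Kate is a Knave (lies)
  Then the count is NOT 1.
  If Olga = Knight, count = 1 = 1 → claim would be true, contradicts lie.
  If Olga = Knave, count = 0 ≠ 1 → lie confirmed ✓

Olga is a Knave.

Knave


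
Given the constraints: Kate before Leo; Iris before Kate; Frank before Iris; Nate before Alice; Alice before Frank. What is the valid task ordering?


Constraints: Kate before Leo; Iris before Kate; Frank before Iris; Nate before Alice; Alice before Frank
Method: repeatedly schedule the remaining task that has no remaining task required before it.
  Step 1: remaining {Iris, Frank, Kate, Nate, Leo, Alice}; every task except Nate still has a predecessor pending → schedule Nate.
  Step 2: remaining {Iris, Frank, Kate, Leo, Alice}; every task except Alice still has a predecessor pending → schedule Alice.
  Step 3: remaining {Iris, Frank, Kate, Leo}; every task except Frank still has a predecessor pending → schedule Frank.
  Step 4: remaining {Iris, Kate, Leo}; every task except Iris still has a predecessor pending → schedule Iris.
  Step 5: remaining {Kate, Leo}; every task except Kate still has a predecessor pending → schedule Kate.
  Step 6: only Leo remains → schedule Leo.
Resulting order:

Nate → Alice → Frank → Iris → Kate → Leo


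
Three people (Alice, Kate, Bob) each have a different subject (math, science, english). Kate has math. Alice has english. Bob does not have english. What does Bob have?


From clues:
  Alice → english
  Kate → math
By elimination, Bob gets the remaining.

science


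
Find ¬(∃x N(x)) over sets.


Original: ∃x N(x)
Rule: ¬∀→∃, ¬∃→∀, negate predicate.
Negation: ∀x ¬N(x)

∀x ¬N(x)


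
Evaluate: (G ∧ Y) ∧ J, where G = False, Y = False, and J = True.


G = False, Y = False, J = True
Step 1: G ∧ Y = False AND False = False
Step 2: False ∧ J = False AND True = False
AND is true only when ALL operands are true.

False


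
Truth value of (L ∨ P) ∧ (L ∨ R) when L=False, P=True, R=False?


L = False, P = True, R = False
Expression: (L ∨ P) ∧ (L ∨ R)
Step 1: L ∨ P = False OR True = True
Step 2: L ∨ R = False OR False = False
Step 3: (True) ∧ (False) = True AND False = False

False


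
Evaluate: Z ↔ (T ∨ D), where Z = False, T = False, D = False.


Z = False, T = False, D = False
Step 1: T ∨ D = False OR False = False
Step 2: Z ↔ (False): true when both sides have same truth value.
Result: False ↔ False = True

True


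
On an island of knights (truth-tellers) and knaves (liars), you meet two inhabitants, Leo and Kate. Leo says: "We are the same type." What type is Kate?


Leo says: "We are the same type."
Case 1: Leo is a Knight (truth-teller)
  Statement is true → they ARE the same → Kate is also a Knight
Case 2: Leo is a Knave (liar)
  Statement is false → they are NOT the same → Kate is a Knight
In both cases, Kate is a Knight.

Knight


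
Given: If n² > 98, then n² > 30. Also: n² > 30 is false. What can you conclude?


Modus tollens: P → Q, ¬Q ⊢ ¬P
P: n² > 98
Q: n² > 30
We have P → Q and Q is false.
By modus tollens, P must be false.

It is not the case that n² > 98


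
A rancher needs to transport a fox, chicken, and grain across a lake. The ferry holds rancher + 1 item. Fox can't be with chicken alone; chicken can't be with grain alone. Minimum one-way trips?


1. rancher+chicken → 2. rancher ← 3. rancher+fox → 4. rancher+chicken ← 5. rancher+grain → 6. rancher ← 7. rancher+chicken →
Minimum trips = 7

7


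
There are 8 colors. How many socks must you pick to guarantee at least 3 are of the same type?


Pigeonhole: to guarantee k in one of n categories, need (k-1)×n + 1.
k = 3, n = 8
Minimum = (3-1) × 8 + 1 = 2 × 8 + 1

17


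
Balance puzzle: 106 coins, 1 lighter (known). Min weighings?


Each weighing has 3 outcomes (left heavy / balance / right heavy), so k weighings distinguish at most 3^k cases; splitting into three near-equal groups achieves this.
Need 3^k ≥ 106: 3^4 = 81 < 106 ≤ 3^5 = 243
k = ⌈log₃(106)⌉ = 5

5


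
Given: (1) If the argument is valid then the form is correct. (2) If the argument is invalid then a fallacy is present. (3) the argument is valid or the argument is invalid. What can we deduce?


Constructive dilemma: (P → Q) ∧ (R → S), P ∨ R ⊢ Q ∨ S
Premise 1: the argument is valid → the form is correct
Premise 2: the argument is invalid → a fallacy is present
Premise 3: the argument is valid ∨ the argument is invalid
Case 1: Assuming the argument is valid, then by Premise 1, the form is correct.
Case 2: Assuming the argument is invalid, then by Premise 2, a fallacy is present.
Since one of the argument is valid or the argument is invalid must hold, we get the form is correct or a fallacy is present.

The form is correct or a fallacy is present.
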